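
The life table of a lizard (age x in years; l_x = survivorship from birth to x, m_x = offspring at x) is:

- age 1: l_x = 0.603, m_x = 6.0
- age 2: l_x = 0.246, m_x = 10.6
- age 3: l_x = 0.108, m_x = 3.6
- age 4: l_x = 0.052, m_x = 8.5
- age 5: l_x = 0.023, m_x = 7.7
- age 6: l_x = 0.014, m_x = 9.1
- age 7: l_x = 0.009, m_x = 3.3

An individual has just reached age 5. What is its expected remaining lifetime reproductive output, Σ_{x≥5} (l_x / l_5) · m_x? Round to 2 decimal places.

l_5 = 0.023. Conditional survival from age 5 to x is l_x / l_5.
  x=5: (0.023/0.023) × 7.7 = 7.7000
  x=6: (0.014/0.023) × 9.1 = 5.5391
  x=7: (0.009/0.023) × 3.3 = 1.2913
Sum = 7.7000 + 5.5391 + 1.2913 = 14.5304

14.53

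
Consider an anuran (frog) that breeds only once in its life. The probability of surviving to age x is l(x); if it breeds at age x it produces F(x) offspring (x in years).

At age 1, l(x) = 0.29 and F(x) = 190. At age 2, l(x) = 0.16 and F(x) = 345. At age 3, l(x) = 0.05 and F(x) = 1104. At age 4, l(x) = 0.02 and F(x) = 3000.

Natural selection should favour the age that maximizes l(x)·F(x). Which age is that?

Expected offspring if breeding at age x = l(x) × F(x):
  age 1: 0.29 × 190 = 55.100
  age 2: 0.16 × 345 = 55.200
  age 3: 0.05 × 1104 = 55.200
  age 4: 0.02 × 3000 = 60.000
Maximum at age 4 (60.000).

4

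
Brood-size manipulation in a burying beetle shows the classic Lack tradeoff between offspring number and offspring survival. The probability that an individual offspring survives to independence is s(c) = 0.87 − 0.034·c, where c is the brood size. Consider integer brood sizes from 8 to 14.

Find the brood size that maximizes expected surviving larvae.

13

Expected surviving larvae = c × s(c):
  c=8: 8 × 0.598 = 4.784
  c=9: 9 × 0.564 = 5.076
  c=10: 10 × 0.530 = 5.300
  c=11: 11 × 0.496 = 5.456
  c=12: 12 × 0.462 = 5.544
  c=13: 13 × 0.428 = 5.564
  c=14: 14 × 0.394 = 5.516
Maximum at c = 13 (5.564 surviving larvae).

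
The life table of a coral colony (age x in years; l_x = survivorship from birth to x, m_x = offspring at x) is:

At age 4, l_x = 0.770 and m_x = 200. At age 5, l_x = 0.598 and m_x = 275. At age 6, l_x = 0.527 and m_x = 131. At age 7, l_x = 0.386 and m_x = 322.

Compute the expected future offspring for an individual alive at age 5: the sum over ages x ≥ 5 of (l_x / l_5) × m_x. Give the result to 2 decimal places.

598.29

l_5 = 0.598. Conditional survival from age 5 to x is l_x / l_5.
  x=5: (0.598/0.598) × 275 = 275.0000
  x=6: (0.527/0.598) × 131 = 115.4465
  x=7: (0.386/0.598) × 322 = 207.8462
Sum = 275.0000 + 115.4465 + 207.8462 = 598.2926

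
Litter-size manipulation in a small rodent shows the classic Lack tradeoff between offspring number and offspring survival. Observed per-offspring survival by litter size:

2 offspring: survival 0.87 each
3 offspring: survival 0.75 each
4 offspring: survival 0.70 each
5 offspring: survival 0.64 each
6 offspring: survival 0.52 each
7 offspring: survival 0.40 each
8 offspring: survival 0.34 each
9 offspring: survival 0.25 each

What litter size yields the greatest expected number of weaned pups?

5

Expected weaned pups = c × s(c):
  c=2: 2 × 0.87 = 1.740
  c=3: 3 × 0.75 = 2.250
  c=4: 4 × 0.70 = 2.800
  c=5: 5 × 0.64 = 3.200
  c=6: 6 × 0.52 = 3.120
  c=7: 7 × 0.40 = 2.800
  c=8: 8 × 0.34 = 2.720
  c=9: 9 × 0.25 = 2.250
Maximum at c = 5 (3.200 weaned pups).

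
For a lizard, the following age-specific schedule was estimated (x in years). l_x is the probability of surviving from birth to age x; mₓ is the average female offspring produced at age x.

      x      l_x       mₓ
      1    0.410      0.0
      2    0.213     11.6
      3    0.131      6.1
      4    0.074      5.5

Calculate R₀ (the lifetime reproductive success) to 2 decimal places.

R₀ = Σ l_x mₓ:
  age 1: 0.410 × 0.0 = 0.0000
  age 2: 0.213 × 11.6 = 2.4708
  age 3: 0.131 × 6.1 = 0.7991
  age 4: 0.074 × 5.5 = 0.4070
R₀ = 0.0000 + 2.4708 + 0.7991 + 0.4070 = 3.6769

3.68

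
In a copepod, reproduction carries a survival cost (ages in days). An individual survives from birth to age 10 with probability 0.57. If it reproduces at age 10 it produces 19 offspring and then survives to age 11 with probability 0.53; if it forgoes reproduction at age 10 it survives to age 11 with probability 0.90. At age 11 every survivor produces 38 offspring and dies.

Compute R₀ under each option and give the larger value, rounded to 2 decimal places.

breed at age 10: R₀ = 0.57 × (19 + 0.53 × 38) = 0.57 × 39.1400 = 22.3098
delay to age 11: R₀ = 0.57 × (0.90 × 38) = 0.57 × 34.2000 = 19.4940
Higher: breed at age 10 (22.3098).

22.31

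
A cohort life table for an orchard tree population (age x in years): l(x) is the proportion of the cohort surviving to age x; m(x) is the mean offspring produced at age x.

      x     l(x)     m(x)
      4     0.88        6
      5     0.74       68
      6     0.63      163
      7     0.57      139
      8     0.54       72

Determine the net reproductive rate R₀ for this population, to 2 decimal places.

276.40

R₀ = Σ l(x) m(x):
  age 4: 0.88 × 6 = 5.2800
  age 5: 0.74 × 68 = 50.3200
  age 6: 0.63 × 163 = 102.6900
  age 7: 0.57 × 139 = 79.2300
  age 8: 0.54 × 72 = 38.8800
R₀ = 5.2800 + 50.3200 + 102.6900 + 79.2300 + 38.8800 = 276.4000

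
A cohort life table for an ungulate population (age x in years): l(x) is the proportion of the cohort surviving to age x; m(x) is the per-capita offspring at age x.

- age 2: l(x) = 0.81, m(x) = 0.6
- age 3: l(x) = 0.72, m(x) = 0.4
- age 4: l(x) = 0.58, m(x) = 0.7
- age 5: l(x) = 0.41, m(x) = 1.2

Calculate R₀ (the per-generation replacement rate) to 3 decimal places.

R₀ = Σ l(x) m(x):
  age 2: 0.81 × 0.6 = 0.4860
  age 3: 0.72 × 0.4 = 0.2880
  age 4: 0.58 × 0.7 = 0.4060
  age 5: 0.41 × 1.2 = 0.4920
R₀ = 0.4860 + 0.2880 + 0.4060 + 0.4920 = 1.6720

1.672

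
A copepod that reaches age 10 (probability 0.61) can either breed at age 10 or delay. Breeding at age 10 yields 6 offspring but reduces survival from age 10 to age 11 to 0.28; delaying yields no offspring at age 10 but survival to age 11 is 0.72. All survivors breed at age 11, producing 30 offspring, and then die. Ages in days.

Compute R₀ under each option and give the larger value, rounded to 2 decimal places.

breed at age 10: R₀ = 0.61 × (6 + 0.28 × 30) = 0.61 × 14.4000 = 8.7840
delay to age 11: R₀ = 0.61 × (0.72 × 30) = 0.61 × 21.6000 = 13.1760
Higher: delay to age 11 (13.1760).

13.18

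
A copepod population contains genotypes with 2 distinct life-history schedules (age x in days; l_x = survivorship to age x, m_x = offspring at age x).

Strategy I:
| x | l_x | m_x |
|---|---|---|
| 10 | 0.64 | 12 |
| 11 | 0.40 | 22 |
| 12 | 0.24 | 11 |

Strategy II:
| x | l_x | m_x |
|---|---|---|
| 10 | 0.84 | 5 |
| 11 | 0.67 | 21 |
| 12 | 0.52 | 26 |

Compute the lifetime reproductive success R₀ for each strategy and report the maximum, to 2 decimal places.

Strategy I: R₀ = 0.64×12 + 0.40×22 + 0.24×11 = 19.1200
Strategy II: R₀ = 0.84×5 + 0.67×21 + 0.52×26 = 31.7900
Highest R₀: strategy II with 31.7900.

31.79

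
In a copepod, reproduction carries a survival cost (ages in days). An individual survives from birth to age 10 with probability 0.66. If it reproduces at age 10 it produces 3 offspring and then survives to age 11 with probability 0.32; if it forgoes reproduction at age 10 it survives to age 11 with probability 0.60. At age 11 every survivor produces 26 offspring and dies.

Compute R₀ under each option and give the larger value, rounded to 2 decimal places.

breed at age 10: R₀ = 0.66 × (3 + 0.32 × 26) = 0.66 × 11.3200 = 7.4712
delay to age 11: R₀ = 0.66 × (0.60 × 26) = 0.66 × 15.6000 = 10.2960
Higher: delay to age 11 (10.2960).

10.30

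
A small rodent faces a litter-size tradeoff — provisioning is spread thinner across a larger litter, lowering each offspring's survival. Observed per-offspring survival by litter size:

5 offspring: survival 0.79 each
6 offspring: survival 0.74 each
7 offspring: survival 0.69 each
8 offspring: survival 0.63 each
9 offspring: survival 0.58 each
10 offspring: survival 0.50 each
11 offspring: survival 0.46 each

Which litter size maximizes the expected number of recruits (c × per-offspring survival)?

9

Expected recruits = c × s(c):
  c=5: 5 × 0.79 = 3.950
  c=6: 6 × 0.74 = 4.440
  c=7: 7 × 0.69 = 4.830
  c=8: 8 × 0.63 = 5.040
  c=9: 9 × 0.58 = 5.220
  c=10: 10 × 0.50 = 5.000
  c=11: 11 × 0.46 = 5.060
Maximum at c = 9 (5.220 recruits).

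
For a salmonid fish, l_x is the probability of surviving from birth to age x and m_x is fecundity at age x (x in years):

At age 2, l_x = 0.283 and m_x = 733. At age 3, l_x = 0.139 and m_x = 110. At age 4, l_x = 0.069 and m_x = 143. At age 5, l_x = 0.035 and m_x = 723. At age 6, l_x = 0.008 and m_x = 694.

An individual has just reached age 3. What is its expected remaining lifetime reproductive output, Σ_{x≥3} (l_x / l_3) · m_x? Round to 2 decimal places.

l_3 = 0.139. Conditional survival from age 3 to x is l_x / l_3.
  x=3: (0.139/0.139) × 110 = 110.0000
  x=4: (0.069/0.139) × 143 = 70.9856
  x=5: (0.035/0.139) × 723 = 182.0504
  x=6: (0.008/0.139) × 694 = 39.9424
Sum = 110.0000 + 70.9856 + 182.0504 + 39.9424 = 402.9784

402.98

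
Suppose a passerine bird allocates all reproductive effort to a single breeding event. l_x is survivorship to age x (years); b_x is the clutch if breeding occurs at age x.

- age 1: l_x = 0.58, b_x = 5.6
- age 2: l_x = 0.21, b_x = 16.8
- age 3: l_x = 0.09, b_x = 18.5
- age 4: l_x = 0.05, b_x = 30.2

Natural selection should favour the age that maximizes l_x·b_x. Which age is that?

2

Expected offspring if breeding at age x = l_x × b_x:
  age 1: 0.58 × 5.6 = 3.248
  age 2: 0.21 × 16.8 = 3.528
  age 3: 0.09 × 18.5 = 1.665
  age 4: 0.05 × 30.2 = 1.510
Maximum at age 2 (3.528).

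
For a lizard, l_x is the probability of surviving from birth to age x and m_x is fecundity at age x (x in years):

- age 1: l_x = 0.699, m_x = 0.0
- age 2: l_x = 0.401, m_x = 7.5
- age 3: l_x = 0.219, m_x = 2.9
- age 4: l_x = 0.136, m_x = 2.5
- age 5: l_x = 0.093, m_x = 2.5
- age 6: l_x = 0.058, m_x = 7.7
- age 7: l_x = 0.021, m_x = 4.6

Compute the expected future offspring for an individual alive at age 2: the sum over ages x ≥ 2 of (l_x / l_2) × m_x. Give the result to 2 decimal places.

11.87

l_2 = 0.401. Conditional survival from age 2 to x is l_x / l_2.
  x=2: (0.401/0.401) × 7.5 = 7.5000
  x=3: (0.219/0.401) × 2.9 = 1.5838
  x=4: (0.136/0.401) × 2.5 = 0.8479
  x=5: (0.093/0.401) × 2.5 = 0.5798
  x=6: (0.058/0.401) × 7.7 = 1.1137
  x=7: (0.021/0.401) × 4.6 = 0.2409
Sum = 7.5000 + 1.5838 + 0.8479 + 0.5798 + 1.1137 + 0.2409 = 11.8661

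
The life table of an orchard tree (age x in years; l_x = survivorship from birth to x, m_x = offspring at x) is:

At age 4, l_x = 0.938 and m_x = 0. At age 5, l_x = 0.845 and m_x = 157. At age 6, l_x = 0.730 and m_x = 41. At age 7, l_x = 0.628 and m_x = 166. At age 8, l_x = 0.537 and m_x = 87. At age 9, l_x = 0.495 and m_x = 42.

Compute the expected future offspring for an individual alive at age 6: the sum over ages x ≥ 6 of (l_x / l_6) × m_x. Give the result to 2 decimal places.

l_6 = 0.730. Conditional survival from age 6 to x is l_x / l_6.
  x=6: (0.730/0.730) × 41 = 41.0000
  x=7: (0.628/0.730) × 166 = 142.8055
  x=8: (0.537/0.730) × 87 = 63.9986
  x=9: (0.495/0.730) × 42 = 28.4795
Sum = 41.0000 + 142.8055 + 63.9986 + 28.4795 = 276.2836

276.28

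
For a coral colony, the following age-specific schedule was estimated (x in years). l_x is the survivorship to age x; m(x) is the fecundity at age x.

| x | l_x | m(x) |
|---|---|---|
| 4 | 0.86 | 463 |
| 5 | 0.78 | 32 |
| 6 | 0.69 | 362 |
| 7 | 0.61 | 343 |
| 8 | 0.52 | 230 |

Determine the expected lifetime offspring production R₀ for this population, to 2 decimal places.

R₀ = Σ l_x m(x):
  age 4: 0.86 × 463 = 398.1800
  age 5: 0.78 × 32 = 24.9600
  age 6: 0.69 × 362 = 249.7800
  age 7: 0.61 × 343 = 209.2300
  age 8: 0.52 × 230 = 119.6000
R₀ = 398.1800 + 24.9600 + 249.7800 + 209.2300 + 119.6000 = 1001.7500

1001.75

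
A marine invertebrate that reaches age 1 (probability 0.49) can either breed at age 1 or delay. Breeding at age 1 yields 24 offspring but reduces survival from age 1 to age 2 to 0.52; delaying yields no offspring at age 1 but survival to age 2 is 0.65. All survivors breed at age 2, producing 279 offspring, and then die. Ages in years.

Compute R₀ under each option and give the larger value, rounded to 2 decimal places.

breed at age 1: R₀ = 0.49 × (24 + 0.52 × 279) = 0.49 × 169.0800 = 82.8492
delay to age 2: R₀ = 0.49 × (0.65 × 279) = 0.49 × 181.3500 = 88.8615
Higher: delay to age 2 (88.8615).

88.86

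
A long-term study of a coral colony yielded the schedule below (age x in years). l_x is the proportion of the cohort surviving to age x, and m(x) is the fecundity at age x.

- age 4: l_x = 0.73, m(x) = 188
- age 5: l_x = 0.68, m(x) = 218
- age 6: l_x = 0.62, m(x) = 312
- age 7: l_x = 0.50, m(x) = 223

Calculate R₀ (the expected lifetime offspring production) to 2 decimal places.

R₀ = Σ l_x m(x):
  age 4: 0.73 × 188 = 137.2400
  age 5: 0.68 × 218 = 148.2400
  age 6: 0.62 × 312 = 193.4400
  age 7: 0.50 × 223 = 111.5000
R₀ = 137.2400 + 148.2400 + 193.4400 + 111.5000 = 590.4200

590.42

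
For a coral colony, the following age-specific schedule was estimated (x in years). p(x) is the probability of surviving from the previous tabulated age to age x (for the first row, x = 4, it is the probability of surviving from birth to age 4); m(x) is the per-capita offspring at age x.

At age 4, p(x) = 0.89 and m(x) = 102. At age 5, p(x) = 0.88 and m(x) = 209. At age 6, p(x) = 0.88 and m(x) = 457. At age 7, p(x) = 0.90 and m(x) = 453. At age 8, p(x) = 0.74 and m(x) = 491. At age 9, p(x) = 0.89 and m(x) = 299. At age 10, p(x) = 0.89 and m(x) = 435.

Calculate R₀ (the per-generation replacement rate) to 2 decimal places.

Survivorship from birth: l_x = p_4·p_5·…·p_x.
  l_4 = 0.89000
  l_5 = 0.78320
  l_6 = 0.68922
  l_7 = 0.62029
  l_8 = 0.45902
  l_9 = 0.40853
  l_10 = 0.36359
R₀ = Σ l_x m(x):
  age 4: 0.89000 × 102 = 90.7800
  age 5: 0.78320 × 209 = 163.6888
  age 6: 0.68922 × 457 = 314.9735
  age 7: 0.62029 × 453 = 280.9914
  age 8: 0.45902 × 491 = 225.3788
  age 9: 0.40853 × 299 = 122.1505
  age 10: 0.36359 × 435 = 158.1617
R₀ = 90.7800 + 163.6888 + 314.9735 + 280.9914 + 225.3788 + 122.1505 + 158.1617 = 1356.1246

1356.12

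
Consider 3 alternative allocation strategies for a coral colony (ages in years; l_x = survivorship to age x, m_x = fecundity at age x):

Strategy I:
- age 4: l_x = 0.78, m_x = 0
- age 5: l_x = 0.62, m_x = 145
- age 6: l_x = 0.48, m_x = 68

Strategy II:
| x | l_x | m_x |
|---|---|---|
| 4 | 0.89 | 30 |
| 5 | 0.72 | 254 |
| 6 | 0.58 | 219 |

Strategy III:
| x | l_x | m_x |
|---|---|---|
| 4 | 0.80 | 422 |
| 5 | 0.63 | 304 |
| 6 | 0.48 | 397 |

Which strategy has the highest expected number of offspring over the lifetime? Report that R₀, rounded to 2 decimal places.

719.68

Strategy I: R₀ = 0.78×0 + 0.62×145 + 0.48×68 = 122.5400
Strategy II: R₀ = 0.89×30 + 0.72×254 + 0.58×219 = 336.6000
Strategy III: R₀ = 0.80×422 + 0.63×304 + 0.48×397 = 719.6800
Highest R₀: strategy III with 719.6800.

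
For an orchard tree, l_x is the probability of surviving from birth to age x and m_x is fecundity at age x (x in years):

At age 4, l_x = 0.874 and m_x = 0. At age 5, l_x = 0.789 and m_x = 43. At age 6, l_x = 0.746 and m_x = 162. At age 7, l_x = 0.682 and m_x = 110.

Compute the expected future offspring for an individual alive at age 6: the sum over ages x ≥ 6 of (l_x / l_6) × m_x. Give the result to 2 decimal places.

l_6 = 0.746. Conditional survival from age 6 to x is l_x / l_6.
  x=6: (0.746/0.746) × 162 = 162.0000
  x=7: (0.682/0.746) × 110 = 100.5630
Sum = 162.0000 + 100.5630 = 262.5630

262.56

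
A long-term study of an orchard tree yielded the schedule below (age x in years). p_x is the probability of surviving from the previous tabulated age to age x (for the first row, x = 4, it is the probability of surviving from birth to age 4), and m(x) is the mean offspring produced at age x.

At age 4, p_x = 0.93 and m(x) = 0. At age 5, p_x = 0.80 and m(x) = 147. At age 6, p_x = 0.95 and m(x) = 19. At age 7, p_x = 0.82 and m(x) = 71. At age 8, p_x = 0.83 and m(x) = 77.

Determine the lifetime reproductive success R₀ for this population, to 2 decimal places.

Survivorship from birth: l_x = p_4·p_5·…·p_x.
  l_4 = 0.93000
  l_5 = 0.74400
  l_6 = 0.70680
  l_7 = 0.57958
  l_8 = 0.48105
R₀ = Σ l_x m(x):
  age 4: 0.93000 × 0 = 0.0000
  age 5: 0.74400 × 147 = 109.3680
  age 6: 0.70680 × 19 = 13.4292
  age 7: 0.57958 × 71 = 41.1502
  age 8: 0.48105 × 77 = 37.0408
R₀ = 0.0000 + 109.3680 + 13.4292 + 41.1502 + 37.0408 = 200.9882

200.99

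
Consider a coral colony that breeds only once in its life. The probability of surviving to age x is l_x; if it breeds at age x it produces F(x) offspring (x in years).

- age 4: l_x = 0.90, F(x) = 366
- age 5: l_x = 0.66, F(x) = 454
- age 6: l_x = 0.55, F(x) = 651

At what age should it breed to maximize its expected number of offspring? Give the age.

6

Expected offspring if breeding at age x = l_x × F(x):
  age 4: 0.90 × 366 = 329.400
  age 5: 0.66 × 454 = 299.640
  age 6: 0.55 × 651 = 358.050
Maximum at age 6 (358.050).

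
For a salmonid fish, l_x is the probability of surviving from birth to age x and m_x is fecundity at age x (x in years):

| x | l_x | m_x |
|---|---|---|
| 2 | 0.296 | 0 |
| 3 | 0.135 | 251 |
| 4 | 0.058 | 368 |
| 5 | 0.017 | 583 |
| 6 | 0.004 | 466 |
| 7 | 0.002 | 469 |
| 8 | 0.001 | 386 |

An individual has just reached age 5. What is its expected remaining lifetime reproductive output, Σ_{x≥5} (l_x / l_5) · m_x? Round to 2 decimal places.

l_5 = 0.017. Conditional survival from age 5 to x is l_x / l_5.
  x=5: (0.017/0.017) × 583 = 583.0000
  x=6: (0.004/0.017) × 466 = 109.6471
  x=7: (0.002/0.017) × 469 = 55.1765
  x=8: (0.001/0.017) × 386 = 22.7059
Sum = 583.0000 + 109.6471 + 55.1765 + 22.7059 = 770.5294

770.53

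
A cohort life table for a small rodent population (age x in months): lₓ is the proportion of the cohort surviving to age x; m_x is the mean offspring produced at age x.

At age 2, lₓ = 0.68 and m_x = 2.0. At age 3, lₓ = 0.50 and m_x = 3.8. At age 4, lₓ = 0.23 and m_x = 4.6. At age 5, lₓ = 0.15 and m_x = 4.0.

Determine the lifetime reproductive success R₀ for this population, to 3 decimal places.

4.918

R₀ = Σ lₓ m_x:
  age 2: 0.68 × 2.0 = 1.3600
  age 3: 0.50 × 3.8 = 1.9000
  age 4: 0.23 × 4.6 = 1.0580
  age 5: 0.15 × 4.0 = 0.6000
R₀ = 1.3600 + 1.9000 + 1.0580 + 0.6000 = 4.9180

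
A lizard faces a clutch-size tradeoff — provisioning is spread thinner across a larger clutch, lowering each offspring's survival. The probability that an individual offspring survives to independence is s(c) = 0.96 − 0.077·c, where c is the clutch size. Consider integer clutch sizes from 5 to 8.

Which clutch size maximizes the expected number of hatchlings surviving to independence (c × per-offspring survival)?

Expected hatchlings surviving to independence = c × s(c):
  c=5: 5 × 0.575 = 2.875
  c=6: 6 × 0.498 = 2.988
  c=7: 7 × 0.421 = 2.947
  c=8: 8 × 0.344 = 2.752
Maximum at c = 6 (2.988 hatchlings surviving to independence).

6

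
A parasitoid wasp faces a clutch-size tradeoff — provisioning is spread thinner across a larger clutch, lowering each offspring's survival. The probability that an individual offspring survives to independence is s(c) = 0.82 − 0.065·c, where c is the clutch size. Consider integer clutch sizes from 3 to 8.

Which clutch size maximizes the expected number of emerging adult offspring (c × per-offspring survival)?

6

Expected emerging adult offspring = c × s(c):
  c=3: 3 × 0.625 = 1.875
  c=4: 4 × 0.560 = 2.240
  c=5: 5 × 0.495 = 2.475
  c=6: 6 × 0.430 = 2.580
  c=7: 7 × 0.365 = 2.555
  c=8: 8 × 0.300 = 2.400
Maximum at c = 6 (2.580 emerging adult offspring).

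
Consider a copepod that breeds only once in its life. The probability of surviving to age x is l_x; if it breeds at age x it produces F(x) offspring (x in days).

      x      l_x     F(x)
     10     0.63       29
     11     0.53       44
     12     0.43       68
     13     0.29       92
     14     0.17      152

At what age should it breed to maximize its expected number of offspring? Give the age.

Expected offspring if breeding at age x = l_x × F(x):
  age 10: 0.63 × 29 = 18.270
  age 11: 0.53 × 44 = 23.320
  age 12: 0.43 × 68 = 29.240
  age 13: 0.29 × 92 = 26.680
  age 14: 0.17 × 152 = 25.840
Maximum at age 12 (29.240).

12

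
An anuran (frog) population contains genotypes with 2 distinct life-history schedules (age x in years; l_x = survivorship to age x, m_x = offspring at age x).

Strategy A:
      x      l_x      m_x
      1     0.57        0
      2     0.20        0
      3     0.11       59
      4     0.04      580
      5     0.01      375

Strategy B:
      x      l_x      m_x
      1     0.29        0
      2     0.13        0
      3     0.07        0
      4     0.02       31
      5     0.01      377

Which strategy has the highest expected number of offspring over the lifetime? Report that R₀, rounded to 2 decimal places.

Strategy A: R₀ = 0.57×0 + 0.20×0 + 0.11×59 + 0.04×580 + 0.01×375 = 33.4400
Strategy B: R₀ = 0.29×0 + 0.13×0 + 0.07×0 + 0.02×31 + 0.01×377 = 4.3900
Highest R₀: strategy A with 33.4400.

33.44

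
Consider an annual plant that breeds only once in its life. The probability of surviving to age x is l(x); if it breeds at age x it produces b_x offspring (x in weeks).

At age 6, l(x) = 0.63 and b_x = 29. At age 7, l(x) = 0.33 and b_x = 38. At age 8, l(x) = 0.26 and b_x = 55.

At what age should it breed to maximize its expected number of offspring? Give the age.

Expected offspring if breeding at age x = l(x) × b_x:
  age 6: 0.63 × 29 = 18.270
  age 7: 0.33 × 38 = 12.540
  age 8: 0.26 × 55 = 14.300
Maximum at age 6 (18.270).

6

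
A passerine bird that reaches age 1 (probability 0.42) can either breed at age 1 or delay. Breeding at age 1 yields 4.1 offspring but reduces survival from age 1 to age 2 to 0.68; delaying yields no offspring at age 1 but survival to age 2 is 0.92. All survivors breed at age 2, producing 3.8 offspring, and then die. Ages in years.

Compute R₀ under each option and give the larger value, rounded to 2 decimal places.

2.81

breed at age 1: R₀ = 0.42 × (4.1 + 0.68 × 3.8) = 0.42 × 6.6840 = 2.8073
delay to age 2: R₀ = 0.42 × (0.92 × 3.8) = 0.42 × 3.4960 = 1.4683
Higher: breed at age 1 (2.8073).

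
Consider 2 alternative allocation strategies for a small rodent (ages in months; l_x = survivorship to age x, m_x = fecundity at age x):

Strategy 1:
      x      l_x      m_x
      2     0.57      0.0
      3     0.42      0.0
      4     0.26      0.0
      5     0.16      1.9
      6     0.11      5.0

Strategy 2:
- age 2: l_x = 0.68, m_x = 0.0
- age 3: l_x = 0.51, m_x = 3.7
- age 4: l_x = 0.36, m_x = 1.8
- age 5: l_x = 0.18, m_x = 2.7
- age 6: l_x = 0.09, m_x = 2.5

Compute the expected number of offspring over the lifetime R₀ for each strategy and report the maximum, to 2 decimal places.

Strategy 1: R₀ = 0.57×0.0 + 0.42×0.0 + 0.26×0.0 + 0.16×1.9 + 0.11×5.0 = 0.8540
Strategy 2: R₀ = 0.68×0.0 + 0.51×3.7 + 0.36×1.8 + 0.18×2.7 + 0.09×2.5 = 3.2460
Highest R₀: strategy 2 with 3.2460.

3.25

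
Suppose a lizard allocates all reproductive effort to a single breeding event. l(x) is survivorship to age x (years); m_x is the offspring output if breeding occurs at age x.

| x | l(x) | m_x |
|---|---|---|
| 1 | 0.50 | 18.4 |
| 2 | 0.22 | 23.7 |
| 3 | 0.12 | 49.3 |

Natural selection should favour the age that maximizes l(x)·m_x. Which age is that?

1

Expected offspring if breeding at age x = l(x) × m_x:
  age 1: 0.50 × 18.4 = 9.200
  age 2: 0.22 × 23.7 = 5.214
  age 3: 0.12 × 49.3 = 5.916
Maximum at age 1 (9.200).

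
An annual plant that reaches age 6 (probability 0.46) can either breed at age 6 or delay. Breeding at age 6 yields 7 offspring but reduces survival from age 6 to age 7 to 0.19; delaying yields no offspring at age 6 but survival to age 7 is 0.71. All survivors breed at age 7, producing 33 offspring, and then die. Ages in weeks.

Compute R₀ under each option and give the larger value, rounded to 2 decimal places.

breed at age 6: R₀ = 0.46 × (7 + 0.19 × 33) = 0.46 × 13.2700 = 6.1042
delay to age 7: R₀ = 0.46 × (0.71 × 33) = 0.46 × 23.4300 = 10.7778
Higher: delay to age 7 (10.7778).

10.78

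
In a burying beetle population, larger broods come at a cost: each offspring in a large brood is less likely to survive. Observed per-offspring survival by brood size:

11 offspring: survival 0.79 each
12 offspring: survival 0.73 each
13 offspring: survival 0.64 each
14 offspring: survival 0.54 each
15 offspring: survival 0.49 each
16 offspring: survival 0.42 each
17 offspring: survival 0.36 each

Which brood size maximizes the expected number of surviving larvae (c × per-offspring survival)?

12

Expected surviving larvae = c × s(c):
  c=11: 11 × 0.79 = 8.690
  c=12: 12 × 0.73 = 8.760
  c=13: 13 × 0.64 = 8.320
  c=14: 14 × 0.54 = 7.560
  c=15: 15 × 0.49 = 7.350
  c=16: 16 × 0.42 = 6.720
  c=17: 17 × 0.36 = 6.120
Maximum at c = 12 (8.760 surviving larvae).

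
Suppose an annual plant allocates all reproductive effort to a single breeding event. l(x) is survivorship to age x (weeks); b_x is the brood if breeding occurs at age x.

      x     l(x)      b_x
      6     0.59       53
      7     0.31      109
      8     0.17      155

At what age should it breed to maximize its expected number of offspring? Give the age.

Expected offspring if breeding at age x = l(x) × b_x:
  age 6: 0.59 × 53 = 31.270
  age 7: 0.31 × 109 = 33.790
  age 8: 0.17 × 155 = 26.350
Maximum at age 7 (33.790).

7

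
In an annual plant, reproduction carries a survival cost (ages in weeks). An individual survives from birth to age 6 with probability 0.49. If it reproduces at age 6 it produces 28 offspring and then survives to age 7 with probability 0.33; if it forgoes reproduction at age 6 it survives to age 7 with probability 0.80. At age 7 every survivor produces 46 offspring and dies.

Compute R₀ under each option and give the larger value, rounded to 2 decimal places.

breed at age 6: R₀ = 0.49 × (28 + 0.33 × 46) = 0.49 × 43.1800 = 21.1582
delay to age 7: R₀ = 0.49 × (0.80 × 46) = 0.49 × 36.8000 = 18.0320
Higher: breed at age 6 (21.1582).

21.16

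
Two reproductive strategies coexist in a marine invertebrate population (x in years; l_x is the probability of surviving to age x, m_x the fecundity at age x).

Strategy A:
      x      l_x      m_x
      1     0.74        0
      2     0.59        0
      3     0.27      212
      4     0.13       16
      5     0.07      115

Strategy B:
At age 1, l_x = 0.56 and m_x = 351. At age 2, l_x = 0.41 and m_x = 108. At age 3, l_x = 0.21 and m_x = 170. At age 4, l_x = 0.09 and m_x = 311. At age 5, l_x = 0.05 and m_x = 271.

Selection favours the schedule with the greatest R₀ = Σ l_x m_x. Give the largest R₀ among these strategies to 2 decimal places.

318.08

Strategy A: R₀ = 0.74×0 + 0.59×0 + 0.27×212 + 0.13×16 + 0.07×115 = 67.3700
Strategy B: R₀ = 0.56×351 + 0.41×108 + 0.21×170 + 0.09×311 + 0.05×271 = 318.0800
Highest R₀: strategy B with 318.0800.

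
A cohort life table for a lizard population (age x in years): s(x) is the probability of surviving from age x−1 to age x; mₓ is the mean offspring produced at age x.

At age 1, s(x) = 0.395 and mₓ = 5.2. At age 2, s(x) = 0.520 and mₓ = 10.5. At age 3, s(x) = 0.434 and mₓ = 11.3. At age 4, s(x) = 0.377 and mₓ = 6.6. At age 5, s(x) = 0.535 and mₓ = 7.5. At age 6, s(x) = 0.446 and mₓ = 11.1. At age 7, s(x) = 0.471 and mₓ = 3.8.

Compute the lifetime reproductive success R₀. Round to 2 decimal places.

5.68

Survivorship from birth: l_x = s_1·s_2·…·s_x.
  l_1 = 0.39500
  l_2 = 0.20540
  l_3 = 0.08914
  l_4 = 0.03361
  l_5 = 0.01798
  l_6 = 0.00802
  l_7 = 0.00378
R₀ = Σ l_x mₓ:
  age 1: 0.39500 × 5.2 = 2.0540
  age 2: 0.20540 × 10.5 = 2.1567
  age 3: 0.08914 × 11.3 = 1.0073
  age 4: 0.03361 × 6.6 = 0.2218
  age 5: 0.01798 × 7.5 = 0.1348
  age 6: 0.00802 × 11.1 = 0.0890
  age 7: 0.00378 × 3.8 = 0.0144
R₀ = 2.0540 + 2.1567 + 1.0073 + 0.2218 + 0.1348 + 0.0890 + 0.0144 = 5.6780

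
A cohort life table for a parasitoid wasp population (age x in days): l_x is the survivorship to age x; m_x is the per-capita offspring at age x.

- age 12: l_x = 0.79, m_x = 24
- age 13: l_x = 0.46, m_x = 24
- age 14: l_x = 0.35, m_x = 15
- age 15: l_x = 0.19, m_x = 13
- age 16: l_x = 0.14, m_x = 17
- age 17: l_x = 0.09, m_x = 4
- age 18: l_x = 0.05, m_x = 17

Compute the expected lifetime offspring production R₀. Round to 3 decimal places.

41.310

R₀ = Σ l_x m_x:
  age 12: 0.79 × 24 = 18.9600
  age 13: 0.46 × 24 = 11.0400
  age 14: 0.35 × 15 = 5.2500
  age 15: 0.19 × 13 = 2.4700
  age 16: 0.14 × 17 = 2.3800
  age 17: 0.09 × 4 = 0.3600
  age 18: 0.05 × 17 = 0.8500
R₀ = 18.9600 + 11.0400 + 5.2500 + 2.4700 + 2.3800 + 0.3600 + 0.8500 = 41.3100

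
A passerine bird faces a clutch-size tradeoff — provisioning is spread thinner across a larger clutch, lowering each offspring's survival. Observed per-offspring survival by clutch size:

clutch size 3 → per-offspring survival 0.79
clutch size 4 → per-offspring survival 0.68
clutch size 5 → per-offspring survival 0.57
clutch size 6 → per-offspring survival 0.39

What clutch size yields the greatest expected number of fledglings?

Expected fledglings = c × s(c):
  c=3: 3 × 0.79 = 2.370
  c=4: 4 × 0.68 = 2.720
  c=5: 5 × 0.57 = 2.850
  c=6: 6 × 0.39 = 2.340
Maximum at c = 5 (2.850 fledglings).

5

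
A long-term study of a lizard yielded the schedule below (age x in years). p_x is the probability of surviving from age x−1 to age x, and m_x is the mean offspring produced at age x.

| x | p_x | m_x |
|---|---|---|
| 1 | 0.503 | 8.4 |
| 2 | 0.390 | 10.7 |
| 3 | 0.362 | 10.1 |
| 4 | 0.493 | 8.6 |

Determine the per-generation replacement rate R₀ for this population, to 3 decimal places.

Survivorship from birth: l_x = p_1·p_2·…·p_x.
  l_1 = 0.50300
  l_2 = 0.19617
  l_3 = 0.07101
  l_4 = 0.03501
R₀ = Σ l_x m_x:
  age 1: 0.50300 × 8.4 = 4.2252
  age 2: 0.19617 × 10.7 = 2.0990
  age 3: 0.07101 × 10.1 = 0.7172
  age 4: 0.03501 × 8.6 = 0.3011
R₀ = 4.2252 + 2.0990 + 0.7172 + 0.3011 = 7.3425

7.343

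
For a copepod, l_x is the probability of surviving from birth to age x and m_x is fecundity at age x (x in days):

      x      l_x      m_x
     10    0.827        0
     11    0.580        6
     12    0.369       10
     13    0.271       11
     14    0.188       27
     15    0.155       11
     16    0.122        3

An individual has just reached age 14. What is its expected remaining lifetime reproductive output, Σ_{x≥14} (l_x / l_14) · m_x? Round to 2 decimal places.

l_14 = 0.188. Conditional survival from age 14 to x is l_x / l_14.
  x=14: (0.188/0.188) × 27 = 27.0000
  x=15: (0.155/0.188) × 11 = 9.0691
  x=16: (0.122/0.188) × 3 = 1.9468
Sum = 27.0000 + 9.0691 + 1.9468 = 38.0160

38.02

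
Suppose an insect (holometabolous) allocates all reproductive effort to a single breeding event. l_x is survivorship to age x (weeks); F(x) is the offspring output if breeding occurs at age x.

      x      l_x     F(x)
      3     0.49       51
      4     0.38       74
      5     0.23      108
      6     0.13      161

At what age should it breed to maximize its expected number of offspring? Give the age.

Expected offspring if breeding at age x = l_x × F(x):
  age 3: 0.49 × 51 = 24.990
  age 4: 0.38 × 74 = 28.120
  age 5: 0.23 × 108 = 24.840
  age 6: 0.13 × 161 = 20.930
Maximum at age 4 (28.120).

4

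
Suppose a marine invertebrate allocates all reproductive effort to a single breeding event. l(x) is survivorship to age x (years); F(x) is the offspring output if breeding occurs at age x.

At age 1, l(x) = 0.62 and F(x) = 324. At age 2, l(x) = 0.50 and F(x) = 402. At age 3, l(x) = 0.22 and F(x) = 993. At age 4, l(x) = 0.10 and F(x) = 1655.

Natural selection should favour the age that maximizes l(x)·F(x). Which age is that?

Expected offspring if breeding at age x = l(x) × F(x):
  age 1: 0.62 × 324 = 200.880
  age 2: 0.50 × 402 = 201.000
  age 3: 0.22 × 993 = 218.460
  age 4: 0.10 × 1655 = 165.500
Maximum at age 3 (218.460).

3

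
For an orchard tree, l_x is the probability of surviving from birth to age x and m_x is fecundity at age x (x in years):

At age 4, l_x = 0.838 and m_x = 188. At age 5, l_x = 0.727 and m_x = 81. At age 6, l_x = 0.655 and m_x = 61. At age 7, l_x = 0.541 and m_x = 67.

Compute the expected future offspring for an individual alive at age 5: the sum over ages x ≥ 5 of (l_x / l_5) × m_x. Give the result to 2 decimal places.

185.82

l_5 = 0.727. Conditional survival from age 5 to x is l_x / l_5.
  x=5: (0.727/0.727) × 81 = 81.0000
  x=6: (0.655/0.727) × 61 = 54.9587
  x=7: (0.541/0.727) × 67 = 49.8583
Sum = 81.0000 + 54.9587 + 49.8583 = 185.8171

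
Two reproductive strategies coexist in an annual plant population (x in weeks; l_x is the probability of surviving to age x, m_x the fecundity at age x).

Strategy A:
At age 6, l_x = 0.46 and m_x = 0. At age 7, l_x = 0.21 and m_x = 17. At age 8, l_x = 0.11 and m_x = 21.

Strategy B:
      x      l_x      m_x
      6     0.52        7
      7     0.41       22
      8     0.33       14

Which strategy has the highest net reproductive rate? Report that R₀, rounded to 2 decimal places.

17.28

Strategy A: R₀ = 0.46×0 + 0.21×17 + 0.11×21 = 5.8800
Strategy B: R₀ = 0.52×7 + 0.41×22 + 0.33×14 = 17.2800
Highest R₀: strategy B with 17.2800.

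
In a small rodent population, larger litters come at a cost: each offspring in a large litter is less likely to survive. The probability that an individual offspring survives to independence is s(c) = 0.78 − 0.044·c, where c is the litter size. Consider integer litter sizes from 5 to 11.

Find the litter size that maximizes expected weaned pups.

9

Expected weaned pups = c × s(c):
  c=5: 5 × 0.560 = 2.800
  c=6: 6 × 0.516 = 3.096
  c=7: 7 × 0.472 = 3.304
  c=8: 8 × 0.428 = 3.424
  c=9: 9 × 0.384 = 3.456
  c=10: 10 × 0.340 = 3.400
  c=11: 11 × 0.296 = 3.256
Maximum at c = 9 (3.456 weaned pups).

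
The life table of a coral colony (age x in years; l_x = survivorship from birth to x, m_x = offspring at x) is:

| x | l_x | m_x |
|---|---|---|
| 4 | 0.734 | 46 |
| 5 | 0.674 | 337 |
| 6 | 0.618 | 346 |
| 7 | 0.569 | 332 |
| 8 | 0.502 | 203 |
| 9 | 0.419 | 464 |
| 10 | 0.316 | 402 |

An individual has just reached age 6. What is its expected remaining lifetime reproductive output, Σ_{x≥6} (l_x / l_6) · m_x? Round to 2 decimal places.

1336.72

l_6 = 0.618. Conditional survival from age 6 to x is l_x / l_6.
  x=6: (0.618/0.618) × 346 = 346.0000
  x=7: (0.569/0.618) × 332 = 305.6764
  x=8: (0.502/0.618) × 203 = 164.8964
  x=9: (0.419/0.618) × 464 = 314.5890
  x=10: (0.316/0.618) × 402 = 205.5534
Sum = 346.0000 + 305.6764 + 164.8964 + 314.5890 + 205.5534 = 1336.7152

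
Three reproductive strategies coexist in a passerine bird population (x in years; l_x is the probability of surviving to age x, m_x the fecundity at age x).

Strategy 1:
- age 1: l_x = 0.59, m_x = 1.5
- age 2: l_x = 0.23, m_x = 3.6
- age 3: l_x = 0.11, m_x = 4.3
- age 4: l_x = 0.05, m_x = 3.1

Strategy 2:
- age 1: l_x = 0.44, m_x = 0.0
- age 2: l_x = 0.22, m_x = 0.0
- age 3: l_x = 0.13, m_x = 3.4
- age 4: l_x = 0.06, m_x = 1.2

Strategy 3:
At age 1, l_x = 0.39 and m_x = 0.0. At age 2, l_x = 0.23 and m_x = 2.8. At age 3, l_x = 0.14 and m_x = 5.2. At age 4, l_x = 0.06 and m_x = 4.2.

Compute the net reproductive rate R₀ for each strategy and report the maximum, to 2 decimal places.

2.34

Strategy 1: R₀ = 0.59×1.5 + 0.23×3.6 + 0.11×4.3 + 0.05×3.1 = 2.3410
Strategy 2: R₀ = 0.44×0.0 + 0.22×0.0 + 0.13×3.4 + 0.06×1.2 = 0.5140
Strategy 3: R₀ = 0.39×0.0 + 0.23×2.8 + 0.14×5.2 + 0.06×4.2 = 1.6240
Highest R₀: strategy 1 with 2.3410.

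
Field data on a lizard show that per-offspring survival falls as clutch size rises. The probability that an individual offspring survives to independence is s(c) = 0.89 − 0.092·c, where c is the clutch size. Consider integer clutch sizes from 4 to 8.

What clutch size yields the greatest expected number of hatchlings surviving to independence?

5

Expected hatchlings surviving to independence = c × s(c):
  c=4: 4 × 0.522 = 2.088
  c=5: 5 × 0.430 = 2.150
  c=6: 6 × 0.338 = 2.028
  c=7: 7 × 0.246 = 1.722
  c=8: 8 × 0.154 = 1.232
Maximum at c = 5 (2.150 hatchlings surviving to independence).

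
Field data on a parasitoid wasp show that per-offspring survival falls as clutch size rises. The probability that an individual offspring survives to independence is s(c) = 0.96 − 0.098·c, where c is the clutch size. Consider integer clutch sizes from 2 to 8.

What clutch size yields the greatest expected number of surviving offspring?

5

Expected surviving offspring = c × s(c):
  c=2: 2 × 0.764 = 1.528
  c=3: 3 × 0.666 = 1.998
  c=4: 4 × 0.568 = 2.272
  c=5: 5 × 0.470 = 2.350
  c=6: 6 × 0.372 = 2.232
  c=7: 7 × 0.274 = 1.918
  c=8: 8 × 0.176 = 1.408
Maximum at c = 5 (2.350 surviving offspring).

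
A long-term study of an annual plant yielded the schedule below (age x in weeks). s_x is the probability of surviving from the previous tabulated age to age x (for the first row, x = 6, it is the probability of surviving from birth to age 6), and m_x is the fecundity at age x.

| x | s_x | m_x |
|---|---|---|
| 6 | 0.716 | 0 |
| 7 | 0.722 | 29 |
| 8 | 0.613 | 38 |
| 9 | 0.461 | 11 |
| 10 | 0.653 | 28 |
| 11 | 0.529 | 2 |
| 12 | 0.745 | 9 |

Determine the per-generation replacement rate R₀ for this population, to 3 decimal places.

31.751

Survivorship from birth: l_x = s_6·s_7·…·s_x.
  l_6 = 0.71600
  l_7 = 0.51695
  l_8 = 0.31689
  l_9 = 0.14609
  l_10 = 0.09539
  l_11 = 0.05046
  l_12 = 0.03760
R₀ = Σ l_x m_x:
  age 6: 0.71600 × 0 = 0.0000
  age 7: 0.51695 × 29 = 14.9916
  age 8: 0.31689 × 38 = 12.0418
  age 9: 0.14609 × 11 = 1.6070
  age 10: 0.09539 × 28 = 2.6709
  age 11: 0.05046 × 2 = 0.1009
  age 12: 0.03760 × 9 = 0.3384
R₀ = 0.0000 + 14.9916 + 12.0418 + 1.6070 + 2.6709 + 0.1009 + 0.3384 = 31.7506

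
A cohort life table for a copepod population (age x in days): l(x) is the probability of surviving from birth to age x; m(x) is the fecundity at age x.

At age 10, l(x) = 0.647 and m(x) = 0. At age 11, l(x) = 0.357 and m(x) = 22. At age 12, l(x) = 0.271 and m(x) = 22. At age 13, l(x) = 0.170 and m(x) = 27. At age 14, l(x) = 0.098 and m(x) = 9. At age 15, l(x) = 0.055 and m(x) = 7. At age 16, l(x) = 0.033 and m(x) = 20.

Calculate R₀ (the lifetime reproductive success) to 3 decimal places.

20.333

R₀ = Σ l(x) m(x):
  age 10: 0.647 × 0 = 0.0000
  age 11: 0.357 × 22 = 7.8540
  age 12: 0.271 × 22 = 5.9620
  age 13: 0.170 × 27 = 4.5900
  age 14: 0.098 × 9 = 0.8820
  age 15: 0.055 × 7 = 0.3850
  age 16: 0.033 × 20 = 0.6600
R₀ = 0.0000 + 7.8540 + 5.9620 + 4.5900 + 0.8820 + 0.3850 + 0.6600 = 20.3330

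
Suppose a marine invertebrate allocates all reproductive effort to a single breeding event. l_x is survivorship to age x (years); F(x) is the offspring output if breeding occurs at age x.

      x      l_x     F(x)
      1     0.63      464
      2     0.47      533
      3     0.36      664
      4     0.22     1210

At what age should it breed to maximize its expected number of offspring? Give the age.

1

Expected offspring if breeding at age x = l_x × F(x):
  age 1: 0.63 × 464 = 292.320
  age 2: 0.47 × 533 = 250.510
  age 3: 0.36 × 664 = 239.040
  age 4: 0.22 × 1210 = 266.200
Maximum at age 1 (292.320).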